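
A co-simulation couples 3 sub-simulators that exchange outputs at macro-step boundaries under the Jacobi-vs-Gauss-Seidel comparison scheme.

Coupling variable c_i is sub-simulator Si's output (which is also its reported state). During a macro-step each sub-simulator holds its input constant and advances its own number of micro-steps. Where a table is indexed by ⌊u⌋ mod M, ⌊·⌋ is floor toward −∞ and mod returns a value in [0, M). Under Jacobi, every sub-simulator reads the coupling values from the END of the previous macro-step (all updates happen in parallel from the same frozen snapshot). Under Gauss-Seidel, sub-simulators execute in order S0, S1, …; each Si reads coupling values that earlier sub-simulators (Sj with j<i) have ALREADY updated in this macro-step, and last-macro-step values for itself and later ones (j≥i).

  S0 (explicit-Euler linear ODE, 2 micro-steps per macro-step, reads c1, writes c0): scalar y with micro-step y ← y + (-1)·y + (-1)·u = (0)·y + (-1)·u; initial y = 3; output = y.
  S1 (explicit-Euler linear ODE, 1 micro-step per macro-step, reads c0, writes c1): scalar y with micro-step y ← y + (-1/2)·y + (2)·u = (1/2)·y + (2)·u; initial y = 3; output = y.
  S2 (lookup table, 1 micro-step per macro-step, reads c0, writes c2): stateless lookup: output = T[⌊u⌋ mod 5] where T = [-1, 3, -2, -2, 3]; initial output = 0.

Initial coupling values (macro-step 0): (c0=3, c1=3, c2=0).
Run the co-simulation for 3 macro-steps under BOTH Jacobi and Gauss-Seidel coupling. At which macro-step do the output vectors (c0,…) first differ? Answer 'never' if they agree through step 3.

[Jacobi] macro 1: S0 reads c1=3 → after 2×micro: -3; S1 reads c0=3 → after 1×micro: 15/2; S2 reads c0=3 → after 1×micro: -2 ⇒ (c0=-3, c1=15/2, c2=-2)
[Jacobi] macro 2: S0 reads c1=15/2 → after 2×micro: -15/2; S1 reads c0=-3 → after 1×micro: -9/4; S2 reads c0=-3 → after 1×micro: -2 ⇒ (c0=-15/2, c1=-9/4, c2=-2)
[Jacobi] macro 3: S0 reads c1=-9/4 → after 2×micro: 9/4; S1 reads c0=-15/2 → after 1×micro: -129/8; S2 reads c0=-15/2 → after 1×micro: -2 ⇒ (c0=9/4, c1=-129/8, c2=-2)
[Gauss-Seidel] macro 1: S0 reads c1=3 → after 2×micro: -3; S1 reads c0=-3 → after 1×micro: -9/2; S2 reads c0=-3 → after 1×micro: -2 ⇒ (c0=-3, c1=-9/2, c2=-2)
[Gauss-Seidel] macro 2: S0 reads c1=-9/2 → after 2×micro: 9/2; S1 reads c0=9/2 → after 1×micro: 27/4; S2 reads c0=9/2 → after 1×micro: 3 ⇒ (c0=9/2, c1=27/4, c2=3)
[Gauss-Seidel] macro 3: S0 reads c1=27/4 → after 2×micro: -27/4; S1 reads c0=-27/4 → after 1×micro: -81/8; S2 reads c0=-27/4 → after 1×micro: -2 ⇒ (c0=-27/4, c1=-81/8, c2=-2)

first divergence at macro-step: 1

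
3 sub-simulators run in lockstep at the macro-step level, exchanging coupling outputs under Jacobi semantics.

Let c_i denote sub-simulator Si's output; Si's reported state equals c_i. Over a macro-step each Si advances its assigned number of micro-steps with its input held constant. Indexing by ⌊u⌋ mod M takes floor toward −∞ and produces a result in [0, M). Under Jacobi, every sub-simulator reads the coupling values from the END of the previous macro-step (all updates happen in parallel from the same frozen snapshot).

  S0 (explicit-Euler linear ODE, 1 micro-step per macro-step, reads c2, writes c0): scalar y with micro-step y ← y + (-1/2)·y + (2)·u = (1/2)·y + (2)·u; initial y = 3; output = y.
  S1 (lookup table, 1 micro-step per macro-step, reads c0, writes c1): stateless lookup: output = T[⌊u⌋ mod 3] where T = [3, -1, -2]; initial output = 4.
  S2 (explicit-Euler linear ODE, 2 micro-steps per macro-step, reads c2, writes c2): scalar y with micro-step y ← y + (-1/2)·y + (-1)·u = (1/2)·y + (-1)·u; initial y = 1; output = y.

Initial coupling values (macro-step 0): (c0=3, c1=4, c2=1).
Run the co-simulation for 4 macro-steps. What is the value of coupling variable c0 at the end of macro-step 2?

macro 1: S0 reads c2=1 → after 1×micro: 7/2; S1 reads c0=3 → after 1×micro: 3; S2 reads c2=1 → after 2×micro: -5/4 ⇒ (c0=7/2, c1=3, c2=-5/4)
macro 2: S0 reads c2=-5/4 → after 1×micro: -3/4; S1 reads c0=7/2 → after 1×micro: 3; S2 reads c2=-5/4 → after 2×micro: 25/16 ⇒ (c0=-3/4, c1=3, c2=25/16)
macro 3: S0 reads c2=25/16 → after 1×micro: 11/4; S1 reads c0=-3/4 → after 1×micro: -2; S2 reads c2=25/16 → after 2×micro: -125/64 ⇒ (c0=11/4, c1=-2, c2=-125/64)
macro 4: S0 reads c2=-125/64 → after 1×micro: -81/32; S1 reads c0=11/4 → after 1×micro: -2; S2 reads c2=-125/64 → after 2×micro: 625/256 ⇒ (c0=-81/32, c1=-2, c2=625/256)

c0 at macro-step 2 = -3/4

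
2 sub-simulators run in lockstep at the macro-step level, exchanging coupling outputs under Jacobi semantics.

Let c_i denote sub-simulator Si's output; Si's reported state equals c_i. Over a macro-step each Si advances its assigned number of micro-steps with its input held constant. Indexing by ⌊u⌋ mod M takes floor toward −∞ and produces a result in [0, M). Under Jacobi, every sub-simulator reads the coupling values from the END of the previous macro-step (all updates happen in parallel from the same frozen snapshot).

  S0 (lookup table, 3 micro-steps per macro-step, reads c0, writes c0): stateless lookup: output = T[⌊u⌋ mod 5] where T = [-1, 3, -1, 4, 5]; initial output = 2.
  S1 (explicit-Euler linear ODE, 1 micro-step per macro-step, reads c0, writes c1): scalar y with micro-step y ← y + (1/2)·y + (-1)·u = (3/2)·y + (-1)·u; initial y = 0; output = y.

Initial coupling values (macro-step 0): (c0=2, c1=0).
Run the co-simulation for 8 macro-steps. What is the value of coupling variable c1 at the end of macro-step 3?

c1 at macro-step 3 = -8

macro 1: S0 reads c0=2 → after 3×micro: -1; S1 reads c0=2 → after 1×micro: -2 ⇒ (c0=-1, c1=-2)
macro 2: S0 reads c0=-1 → after 3×micro: 5; S1 reads c0=-1 → after 1×micro: -2 ⇒ (c0=5, c1=-2)
macro 3: S0 reads c0=5 → after 3×micro: -1; S1 reads c0=5 → after 1×micro: -8 ⇒ (c0=-1, c1=-8)
macro 4: S0 reads c0=-1 → after 3×micro: 5; S1 reads c0=-1 → after 1×micro: -11 ⇒ (c0=5, c1=-11)
macro 5: S0 reads c0=5 → after 3×micro: -1; S1 reads c0=5 → after 1×micro: -43/2 ⇒ (c0=-1, c1=-43/2)
macro 6: S0 reads c0=-1 → after 3×micro: 5; S1 reads c0=-1 → after 1×micro: -125/4 ⇒ (c0=5, c1=-125/4)
macro 7: S0 reads c0=5 → after 3×micro: -1; S1 reads c0=5 → after 1×micro: -415/8 ⇒ (c0=-1, c1=-415/8)
macro 8: S0 reads c0=-1 → after 3×micro: 5; S1 reads c0=-1 → after 1×micro: -1229/16 ⇒ (c0=5, c1=-1229/16)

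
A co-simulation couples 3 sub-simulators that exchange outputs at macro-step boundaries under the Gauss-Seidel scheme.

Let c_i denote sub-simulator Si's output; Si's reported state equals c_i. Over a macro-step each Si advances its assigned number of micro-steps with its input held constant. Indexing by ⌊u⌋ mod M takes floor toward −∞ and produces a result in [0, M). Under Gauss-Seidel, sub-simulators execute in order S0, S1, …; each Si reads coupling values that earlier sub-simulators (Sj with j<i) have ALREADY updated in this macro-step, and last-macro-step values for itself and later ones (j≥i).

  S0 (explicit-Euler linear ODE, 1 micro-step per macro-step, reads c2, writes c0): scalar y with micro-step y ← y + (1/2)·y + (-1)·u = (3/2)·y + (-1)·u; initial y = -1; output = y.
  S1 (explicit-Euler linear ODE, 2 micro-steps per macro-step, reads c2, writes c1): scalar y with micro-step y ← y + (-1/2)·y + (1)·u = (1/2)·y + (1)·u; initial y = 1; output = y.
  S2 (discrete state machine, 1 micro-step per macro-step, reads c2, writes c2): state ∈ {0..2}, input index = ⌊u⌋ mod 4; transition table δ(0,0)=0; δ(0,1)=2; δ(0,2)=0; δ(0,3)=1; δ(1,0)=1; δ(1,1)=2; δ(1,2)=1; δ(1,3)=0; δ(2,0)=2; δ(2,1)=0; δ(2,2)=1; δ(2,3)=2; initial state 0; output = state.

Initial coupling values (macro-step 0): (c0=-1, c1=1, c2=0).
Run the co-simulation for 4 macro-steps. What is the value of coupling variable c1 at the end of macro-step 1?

c1 at macro-step 1 = 1/4

macro 1: S0 reads c2=0 → after 1×micro: -3/2; S1 reads c2=0 → after 2×micro: 1/4; S2 reads c2=0 → after 1×micro: 0 ⇒ (c0=-3/2, c1=1/4, c2=0)
macro 2: S0 reads c2=0 → after 1×micro: -9/4; S1 reads c2=0 → after 2×micro: 1/16; S2 reads c2=0 → after 1×micro: 0 ⇒ (c0=-9/4, c1=1/16, c2=0)
macro 3: S0 reads c2=0 → after 1×micro: -27/8; S1 reads c2=0 → after 2×micro: 1/64; S2 reads c2=0 → after 1×micro: 0 ⇒ (c0=-27/8, c1=1/64, c2=0)
macro 4: S0 reads c2=0 → after 1×micro: -81/16; S1 reads c2=0 → after 2×micro: 1/256; S2 reads c2=0 → after 1×micro: 0 ⇒ (c0=-81/16, c1=1/256, c2=0)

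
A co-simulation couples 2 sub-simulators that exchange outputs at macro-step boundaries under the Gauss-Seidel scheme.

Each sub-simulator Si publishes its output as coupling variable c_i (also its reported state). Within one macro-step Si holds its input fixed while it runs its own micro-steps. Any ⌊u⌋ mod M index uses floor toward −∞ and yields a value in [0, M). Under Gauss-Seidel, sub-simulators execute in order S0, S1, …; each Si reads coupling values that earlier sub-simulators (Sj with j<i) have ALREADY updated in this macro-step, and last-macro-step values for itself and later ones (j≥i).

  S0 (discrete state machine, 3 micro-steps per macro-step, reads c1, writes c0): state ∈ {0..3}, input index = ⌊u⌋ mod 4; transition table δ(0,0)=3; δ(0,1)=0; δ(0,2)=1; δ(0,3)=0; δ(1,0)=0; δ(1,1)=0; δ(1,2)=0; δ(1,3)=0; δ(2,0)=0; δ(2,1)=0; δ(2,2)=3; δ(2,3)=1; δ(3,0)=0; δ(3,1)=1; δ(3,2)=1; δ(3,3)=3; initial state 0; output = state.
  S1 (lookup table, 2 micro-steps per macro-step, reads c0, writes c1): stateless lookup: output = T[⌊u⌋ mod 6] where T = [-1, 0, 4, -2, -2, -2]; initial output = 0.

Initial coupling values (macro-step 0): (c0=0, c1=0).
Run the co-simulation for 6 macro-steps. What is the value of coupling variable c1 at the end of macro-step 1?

macro 1: S0 reads c1=0 → after 3×micro: 3; S1 reads c0=3 → after 2×micro: -2 ⇒ (c0=3, c1=-2)
macro 2: S0 reads c1=-2 → after 3×micro: 1; S1 reads c0=1 → after 2×micro: 0 ⇒ (c0=1, c1=0)
macro 3: S0 reads c1=0 → after 3×micro: 0; S1 reads c0=0 → after 2×micro: -1 ⇒ (c0=0, c1=-1)
macro 4: S0 reads c1=-1 → after 3×micro: 0; S1 reads c0=0 → after 2×micro: -1 ⇒ (c0=0, c1=-1)
macro 5: S0 reads c1=-1 → after 3×micro: 0; S1 reads c0=0 → after 2×micro: -1 ⇒ (c0=0, c1=-1)
macro 6: S0 reads c1=-1 → after 3×micro: 0; S1 reads c0=0 → after 2×micro: -1 ⇒ (c0=0, c1=-1)

c1 at macro-step 1 = -2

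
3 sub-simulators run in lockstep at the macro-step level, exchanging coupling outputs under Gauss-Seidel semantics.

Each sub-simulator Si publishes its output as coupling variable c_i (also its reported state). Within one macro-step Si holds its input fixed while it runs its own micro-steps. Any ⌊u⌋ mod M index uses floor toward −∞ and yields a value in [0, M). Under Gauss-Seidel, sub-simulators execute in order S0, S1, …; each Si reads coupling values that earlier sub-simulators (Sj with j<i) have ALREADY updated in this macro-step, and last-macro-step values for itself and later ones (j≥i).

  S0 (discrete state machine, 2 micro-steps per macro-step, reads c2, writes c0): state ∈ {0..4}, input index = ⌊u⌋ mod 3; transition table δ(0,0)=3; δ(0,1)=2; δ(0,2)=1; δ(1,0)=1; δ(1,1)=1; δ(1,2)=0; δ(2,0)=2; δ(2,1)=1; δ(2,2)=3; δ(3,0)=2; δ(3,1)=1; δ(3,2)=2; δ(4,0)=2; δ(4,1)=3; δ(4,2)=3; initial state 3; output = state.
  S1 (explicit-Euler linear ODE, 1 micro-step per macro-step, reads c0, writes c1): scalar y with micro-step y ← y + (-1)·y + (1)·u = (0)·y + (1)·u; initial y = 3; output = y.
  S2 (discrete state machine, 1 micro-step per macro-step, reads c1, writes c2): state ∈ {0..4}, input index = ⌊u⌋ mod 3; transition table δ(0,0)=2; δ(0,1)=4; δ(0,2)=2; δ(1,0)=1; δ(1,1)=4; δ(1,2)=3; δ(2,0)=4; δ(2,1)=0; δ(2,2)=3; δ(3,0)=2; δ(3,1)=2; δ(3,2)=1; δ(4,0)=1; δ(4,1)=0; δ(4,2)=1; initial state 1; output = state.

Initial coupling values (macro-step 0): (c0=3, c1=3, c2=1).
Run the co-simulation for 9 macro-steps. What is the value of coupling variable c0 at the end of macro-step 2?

c0 at macro-step 2 = 1

macro 1: S0 reads c2=1 → after 2×micro: 1; S1 reads c0=1 → after 1×micro: 1; S2 reads c1=1 → after 1×micro: 4 ⇒ (c0=1, c1=1, c2=4)
macro 2: S0 reads c2=4 → after 2×micro: 1; S1 reads c0=1 → after 1×micro: 1; S2 reads c1=1 → after 1×micro: 0 ⇒ (c0=1, c1=1, c2=0)
macro 3: S0 reads c2=0 → after 2×micro: 1; S1 reads c0=1 → after 1×micro: 1; S2 reads c1=1 → after 1×micro: 4 ⇒ (c0=1, c1=1, c2=4)
macro 4: S0 reads c2=4 → after 2×micro: 1; S1 reads c0=1 → after 1×micro: 1; S2 reads c1=1 → after 1×micro: 0 ⇒ (c0=1, c1=1, c2=0)
macro 5: S0 reads c2=0 → after 2×micro: 1; S1 reads c0=1 → after 1×micro: 1; S2 reads c1=1 → after 1×micro: 4 ⇒ (c0=1, c1=1, c2=4)
macro 6: S0 reads c2=4 → after 2×micro: 1; S1 reads c0=1 → after 1×micro: 1; S2 reads c1=1 → after 1×micro: 0 ⇒ (c0=1, c1=1, c2=0)
macro 7: S0 reads c2=0 → after 2×micro: 1; S1 reads c0=1 → after 1×micro: 1; S2 reads c1=1 → after 1×micro: 4 ⇒ (c0=1, c1=1, c2=4)
macro 8: S0 reads c2=4 → after 2×micro: 1; S1 reads c0=1 → after 1×micro: 1; S2 reads c1=1 → after 1×micro: 0 ⇒ (c0=1, c1=1, c2=0)
macro 9: S0 reads c2=0 → after 2×micro: 1; S1 reads c0=1 → after 1×micro: 1; S2 reads c1=1 → after 1×micro: 4 ⇒ (c0=1, c1=1, c2=4)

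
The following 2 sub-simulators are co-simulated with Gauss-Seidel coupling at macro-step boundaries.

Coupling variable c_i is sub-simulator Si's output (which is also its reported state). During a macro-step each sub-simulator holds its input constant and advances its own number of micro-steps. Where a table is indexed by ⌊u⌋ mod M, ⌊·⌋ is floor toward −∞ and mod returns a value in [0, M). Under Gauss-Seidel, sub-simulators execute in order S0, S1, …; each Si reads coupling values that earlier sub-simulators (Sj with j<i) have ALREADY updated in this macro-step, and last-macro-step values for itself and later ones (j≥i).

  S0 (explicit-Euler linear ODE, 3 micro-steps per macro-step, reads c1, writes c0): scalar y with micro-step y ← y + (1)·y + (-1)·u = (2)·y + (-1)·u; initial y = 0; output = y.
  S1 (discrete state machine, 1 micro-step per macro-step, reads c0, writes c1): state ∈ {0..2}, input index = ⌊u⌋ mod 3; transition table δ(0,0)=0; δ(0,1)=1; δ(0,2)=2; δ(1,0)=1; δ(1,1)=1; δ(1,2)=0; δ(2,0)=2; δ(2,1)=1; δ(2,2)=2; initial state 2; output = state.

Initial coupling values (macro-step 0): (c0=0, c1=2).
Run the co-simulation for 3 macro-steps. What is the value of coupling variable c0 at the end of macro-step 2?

c0 at macro-step 2 = -119

macro 1: S0 reads c1=2 → after 3×micro: -14; S1 reads c0=-14 → after 1×micro: 1 ⇒ (c0=-14, c1=1)
macro 2: S0 reads c1=1 → after 3×micro: -119; S1 reads c0=-119 → after 1×micro: 1 ⇒ (c0=-119, c1=1)
macro 3: S0 reads c1=1 → after 3×micro: -959; S1 reads c0=-959 → after 1×micro: 1 ⇒ (c0=-959, c1=1)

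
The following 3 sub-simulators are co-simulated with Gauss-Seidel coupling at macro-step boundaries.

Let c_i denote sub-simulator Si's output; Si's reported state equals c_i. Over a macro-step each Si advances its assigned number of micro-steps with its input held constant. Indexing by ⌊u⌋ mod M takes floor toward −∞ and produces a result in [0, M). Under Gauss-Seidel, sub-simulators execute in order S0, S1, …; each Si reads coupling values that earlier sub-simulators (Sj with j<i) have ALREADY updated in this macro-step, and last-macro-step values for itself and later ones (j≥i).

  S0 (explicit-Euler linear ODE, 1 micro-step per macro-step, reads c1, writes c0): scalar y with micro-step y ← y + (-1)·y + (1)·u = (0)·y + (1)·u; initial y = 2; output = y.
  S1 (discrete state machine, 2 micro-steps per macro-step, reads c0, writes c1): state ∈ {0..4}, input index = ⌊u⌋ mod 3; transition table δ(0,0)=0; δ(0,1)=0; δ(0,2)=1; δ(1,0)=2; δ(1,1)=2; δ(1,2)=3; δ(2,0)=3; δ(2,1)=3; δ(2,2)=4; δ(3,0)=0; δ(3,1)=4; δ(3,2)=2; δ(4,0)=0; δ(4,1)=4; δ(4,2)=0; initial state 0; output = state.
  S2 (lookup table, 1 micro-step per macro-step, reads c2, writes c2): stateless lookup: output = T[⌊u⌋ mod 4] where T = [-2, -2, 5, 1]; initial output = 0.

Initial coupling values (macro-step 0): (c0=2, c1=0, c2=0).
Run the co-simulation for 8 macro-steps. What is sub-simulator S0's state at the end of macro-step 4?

S0 state at macro-step 4 = 0

macro 1: S0 reads c1=0 → after 1×micro: 0; S1 reads c0=0 → after 2×micro: 0; S2 reads c2=0 → after 1×micro: -2 ⇒ (c0=0, c1=0, c2=-2)
macro 2: S0 reads c1=0 → after 1×micro: 0; S1 reads c0=0 → after 2×micro: 0; S2 reads c2=-2 → after 1×micro: 5 ⇒ (c0=0, c1=0, c2=5)
macro 3: S0 reads c1=0 → after 1×micro: 0; S1 reads c0=0 → after 2×micro: 0; S2 reads c2=5 → after 1×micro: -2 ⇒ (c0=0, c1=0, c2=-2)
macro 4: S0 reads c1=0 → after 1×micro: 0; S1 reads c0=0 → after 2×micro: 0; S2 reads c2=-2 → after 1×micro: 5 ⇒ (c0=0, c1=0, c2=5)
macro 5: S0 reads c1=0 → after 1×micro: 0; S1 reads c0=0 → after 2×micro: 0; S2 reads c2=5 → after 1×micro: -2 ⇒ (c0=0, c1=0, c2=-2)
macro 6: S0 reads c1=0 → after 1×micro: 0; S1 reads c0=0 → after 2×micro: 0; S2 reads c2=-2 → after 1×micro: 5 ⇒ (c0=0, c1=0, c2=5)
macro 7: S0 reads c1=0 → after 1×micro: 0; S1 reads c0=0 → after 2×micro: 0; S2 reads c2=5 → after 1×micro: -2 ⇒ (c0=0, c1=0, c2=-2)
macro 8: S0 reads c1=0 → after 1×micro: 0; S1 reads c0=0 → after 2×micro: 0; S2 reads c2=-2 → after 1×micro: 5 ⇒ (c0=0, c1=0, c2=5)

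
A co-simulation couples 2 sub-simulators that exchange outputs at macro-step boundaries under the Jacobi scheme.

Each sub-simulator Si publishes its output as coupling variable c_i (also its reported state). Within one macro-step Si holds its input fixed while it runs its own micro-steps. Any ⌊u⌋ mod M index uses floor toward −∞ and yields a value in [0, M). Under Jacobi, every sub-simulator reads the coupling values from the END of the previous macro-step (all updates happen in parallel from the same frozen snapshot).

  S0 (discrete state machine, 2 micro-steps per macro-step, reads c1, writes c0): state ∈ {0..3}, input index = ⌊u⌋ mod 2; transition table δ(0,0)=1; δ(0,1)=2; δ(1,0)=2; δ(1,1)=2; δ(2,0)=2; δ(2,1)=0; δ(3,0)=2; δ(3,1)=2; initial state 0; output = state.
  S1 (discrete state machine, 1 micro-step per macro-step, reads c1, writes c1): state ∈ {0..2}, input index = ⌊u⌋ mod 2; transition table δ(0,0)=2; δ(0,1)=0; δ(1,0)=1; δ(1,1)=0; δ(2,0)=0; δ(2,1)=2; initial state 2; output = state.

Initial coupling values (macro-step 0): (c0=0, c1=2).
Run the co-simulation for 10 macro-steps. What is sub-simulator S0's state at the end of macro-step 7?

macro 1: S0 reads c1=2 → after 2×micro: 2; S1 reads c1=2 → after 1×micro: 0 ⇒ (c0=2, c1=0)
macro 2: S0 reads c1=0 → after 2×micro: 2; S1 reads c1=0 → after 1×micro: 2 ⇒ (c0=2, c1=2)
macro 3: S0 reads c1=2 → after 2×micro: 2; S1 reads c1=2 → after 1×micro: 0 ⇒ (c0=2, c1=0)
macro 4: S0 reads c1=0 → after 2×micro: 2; S1 reads c1=0 → after 1×micro: 2 ⇒ (c0=2, c1=2)
macro 5: S0 reads c1=2 → after 2×micro: 2; S1 reads c1=2 → after 1×micro: 0 ⇒ (c0=2, c1=0)
macro 6: S0 reads c1=0 → after 2×micro: 2; S1 reads c1=0 → after 1×micro: 2 ⇒ (c0=2, c1=2)
macro 7: S0 reads c1=2 → after 2×micro: 2; S1 reads c1=2 → after 1×micro: 0 ⇒ (c0=2, c1=0)
macro 8: S0 reads c1=0 → after 2×micro: 2; S1 reads c1=0 → after 1×micro: 2 ⇒ (c0=2, c1=2)
macro 9: S0 reads c1=2 → after 2×micro: 2; S1 reads c1=2 → after 1×micro: 0 ⇒ (c0=2, c1=0)
macro 10: S0 reads c1=0 → after 2×micro: 2; S1 reads c1=0 → after 1×micro: 2 ⇒ (c0=2, c1=2)

S0 state at macro-step 7 = 2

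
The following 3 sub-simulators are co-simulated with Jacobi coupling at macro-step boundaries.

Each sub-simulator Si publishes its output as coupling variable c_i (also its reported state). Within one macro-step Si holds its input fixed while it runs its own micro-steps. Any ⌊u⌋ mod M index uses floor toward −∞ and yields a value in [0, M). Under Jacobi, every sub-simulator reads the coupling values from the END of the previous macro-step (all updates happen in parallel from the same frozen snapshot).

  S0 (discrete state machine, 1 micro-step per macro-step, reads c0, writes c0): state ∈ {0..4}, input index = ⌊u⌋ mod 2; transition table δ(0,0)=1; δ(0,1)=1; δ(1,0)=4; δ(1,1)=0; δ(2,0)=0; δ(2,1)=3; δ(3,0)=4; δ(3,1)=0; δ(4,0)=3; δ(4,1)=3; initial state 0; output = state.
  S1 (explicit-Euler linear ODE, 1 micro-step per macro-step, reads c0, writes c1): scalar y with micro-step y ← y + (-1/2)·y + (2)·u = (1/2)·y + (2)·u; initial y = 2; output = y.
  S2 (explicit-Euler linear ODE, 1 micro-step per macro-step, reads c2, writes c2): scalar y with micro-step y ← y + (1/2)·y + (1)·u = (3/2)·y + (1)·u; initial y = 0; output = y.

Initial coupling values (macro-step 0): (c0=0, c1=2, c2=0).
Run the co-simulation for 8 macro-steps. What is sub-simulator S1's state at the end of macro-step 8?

S1 state at macro-step 8 = 341/128

macro 1: S0 reads c0=0 → after 1×micro: 1; S1 reads c0=0 → after 1×micro: 1; S2 reads c2=0 → after 1×micro: 0 ⇒ (c0=1, c1=1, c2=0)
macro 2: S0 reads c0=1 → after 1×micro: 0; S1 reads c0=1 → after 1×micro: 5/2; S2 reads c2=0 → after 1×micro: 0 ⇒ (c0=0, c1=5/2, c2=0)
macro 3: S0 reads c0=0 → after 1×micro: 1; S1 reads c0=0 → after 1×micro: 5/4; S2 reads c2=0 → after 1×micro: 0 ⇒ (c0=1, c1=5/4, c2=0)
macro 4: S0 reads c0=1 → after 1×micro: 0; S1 reads c0=1 → after 1×micro: 21/8; S2 reads c2=0 → after 1×micro: 0 ⇒ (c0=0, c1=21/8, c2=0)
macro 5: S0 reads c0=0 → after 1×micro: 1; S1 reads c0=0 → after 1×micro: 21/16; S2 reads c2=0 → after 1×micro: 0 ⇒ (c0=1, c1=21/16, c2=0)
macro 6: S0 reads c0=1 → after 1×micro: 0; S1 reads c0=1 → after 1×micro: 85/32; S2 reads c2=0 → after 1×micro: 0 ⇒ (c0=0, c1=85/32, c2=0)
macro 7: S0 reads c0=0 → after 1×micro: 1; S1 reads c0=0 → after 1×micro: 85/64; S2 reads c2=0 → after 1×micro: 0 ⇒ (c0=1, c1=85/64, c2=0)
macro 8: S0 reads c0=1 → after 1×micro: 0; S1 reads c0=1 → after 1×micro: 341/128; S2 reads c2=0 → after 1×micro: 0 ⇒ (c0=0, c1=341/128, c2=0)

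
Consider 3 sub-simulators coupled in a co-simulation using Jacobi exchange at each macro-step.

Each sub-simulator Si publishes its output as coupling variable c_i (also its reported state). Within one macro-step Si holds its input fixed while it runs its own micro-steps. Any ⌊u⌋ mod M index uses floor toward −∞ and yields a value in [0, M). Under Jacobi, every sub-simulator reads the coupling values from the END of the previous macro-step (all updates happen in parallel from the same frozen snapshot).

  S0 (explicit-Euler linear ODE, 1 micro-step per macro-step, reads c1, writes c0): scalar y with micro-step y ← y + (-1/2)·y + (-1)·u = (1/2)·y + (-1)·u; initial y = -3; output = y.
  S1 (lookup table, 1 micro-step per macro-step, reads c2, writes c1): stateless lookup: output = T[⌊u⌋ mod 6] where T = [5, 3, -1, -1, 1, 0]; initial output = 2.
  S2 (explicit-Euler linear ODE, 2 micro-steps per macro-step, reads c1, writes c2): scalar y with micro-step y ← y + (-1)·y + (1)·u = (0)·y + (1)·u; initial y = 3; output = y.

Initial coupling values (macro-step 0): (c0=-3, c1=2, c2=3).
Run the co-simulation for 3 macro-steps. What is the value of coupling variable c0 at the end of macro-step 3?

macro 1: S0 reads c1=2 → after 1×micro: -7/2; S1 reads c2=3 → after 1×micro: -1; S2 reads c1=2 → after 2×micro: 2 ⇒ (c0=-7/2, c1=-1, c2=2)
macro 2: S0 reads c1=-1 → after 1×micro: -3/4; S1 reads c2=2 → after 1×micro: -1; S2 reads c1=-1 → after 2×micro: -1 ⇒ (c0=-3/4, c1=-1, c2=-1)
macro 3: S0 reads c1=-1 → after 1×micro: 5/8; S1 reads c2=-1 → after 1×micro: 0; S2 reads c1=-1 → after 2×micro: -1 ⇒ (c0=5/8, c1=0, c2=-1)

c0 at macro-step 3 = 5/8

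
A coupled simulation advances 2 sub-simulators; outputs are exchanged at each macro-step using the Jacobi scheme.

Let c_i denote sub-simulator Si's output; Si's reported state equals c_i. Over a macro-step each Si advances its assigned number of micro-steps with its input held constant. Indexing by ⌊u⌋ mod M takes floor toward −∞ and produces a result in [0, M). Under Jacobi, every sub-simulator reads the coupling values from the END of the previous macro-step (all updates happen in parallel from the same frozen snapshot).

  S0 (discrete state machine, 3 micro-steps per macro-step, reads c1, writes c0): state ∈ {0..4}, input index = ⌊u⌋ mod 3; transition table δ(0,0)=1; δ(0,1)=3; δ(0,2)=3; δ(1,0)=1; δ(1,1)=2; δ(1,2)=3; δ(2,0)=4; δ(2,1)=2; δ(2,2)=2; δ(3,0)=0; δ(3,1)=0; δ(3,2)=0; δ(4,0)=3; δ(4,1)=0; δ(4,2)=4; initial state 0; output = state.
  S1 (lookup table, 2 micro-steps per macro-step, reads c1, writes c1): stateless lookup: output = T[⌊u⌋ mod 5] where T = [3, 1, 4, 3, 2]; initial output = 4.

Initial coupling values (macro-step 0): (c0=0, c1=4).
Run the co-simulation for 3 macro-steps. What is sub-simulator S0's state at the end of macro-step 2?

S0 state at macro-step 2 = 0

macro 1: S0 reads c1=4 → after 3×micro: 3; S1 reads c1=4 → after 2×micro: 2 ⇒ (c0=3, c1=2)
macro 2: S0 reads c1=2 → after 3×micro: 0; S1 reads c1=2 → after 2×micro: 4 ⇒ (c0=0, c1=4)
macro 3: S0 reads c1=4 → after 3×micro: 3; S1 reads c1=4 → after 2×micro: 2 ⇒ (c0=3, c1=2)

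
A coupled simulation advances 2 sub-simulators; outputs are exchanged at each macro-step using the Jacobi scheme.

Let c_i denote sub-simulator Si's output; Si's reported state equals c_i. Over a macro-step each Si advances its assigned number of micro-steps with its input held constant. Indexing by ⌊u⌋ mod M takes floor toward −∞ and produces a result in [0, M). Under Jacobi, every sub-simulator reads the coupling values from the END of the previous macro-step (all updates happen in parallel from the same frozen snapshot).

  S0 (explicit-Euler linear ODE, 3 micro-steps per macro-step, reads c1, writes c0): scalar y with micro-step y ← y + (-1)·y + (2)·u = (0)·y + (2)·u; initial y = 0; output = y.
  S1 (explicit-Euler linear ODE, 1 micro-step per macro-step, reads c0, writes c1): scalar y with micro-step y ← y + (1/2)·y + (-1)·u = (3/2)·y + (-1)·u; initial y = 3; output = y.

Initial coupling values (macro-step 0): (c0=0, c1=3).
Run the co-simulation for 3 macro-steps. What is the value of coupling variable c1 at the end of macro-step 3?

macro 1: S0 reads c1=3 → after 3×micro: 6; S1 reads c0=0 → after 1×micro: 9/2 ⇒ (c0=6, c1=9/2)
macro 2: S0 reads c1=9/2 → after 3×micro: 9; S1 reads c0=6 → after 1×micro: 3/4 ⇒ (c0=9, c1=3/4)
macro 3: S0 reads c1=3/4 → after 3×micro: 3/2; S1 reads c0=9 → after 1×micro: -63/8 ⇒ (c0=3/2, c1=-63/8)

c1 at macro-step 3 = -63/8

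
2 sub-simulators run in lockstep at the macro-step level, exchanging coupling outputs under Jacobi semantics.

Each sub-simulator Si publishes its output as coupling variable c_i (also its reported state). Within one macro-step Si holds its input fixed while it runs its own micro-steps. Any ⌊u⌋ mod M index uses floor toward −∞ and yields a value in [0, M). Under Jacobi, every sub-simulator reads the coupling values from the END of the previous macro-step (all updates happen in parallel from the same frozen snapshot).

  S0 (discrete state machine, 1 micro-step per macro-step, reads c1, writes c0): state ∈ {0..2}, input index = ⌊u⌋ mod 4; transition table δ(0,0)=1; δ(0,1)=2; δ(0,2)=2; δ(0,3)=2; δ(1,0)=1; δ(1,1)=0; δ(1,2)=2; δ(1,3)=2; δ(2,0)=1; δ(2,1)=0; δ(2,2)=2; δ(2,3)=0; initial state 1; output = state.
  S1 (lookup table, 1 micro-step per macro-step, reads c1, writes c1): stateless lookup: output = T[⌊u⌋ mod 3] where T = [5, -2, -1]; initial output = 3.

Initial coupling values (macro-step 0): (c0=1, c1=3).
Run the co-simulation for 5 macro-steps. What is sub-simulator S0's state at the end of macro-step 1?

S0 state at macro-step 1 = 2

macro 1: S0 reads c1=3 → after 1×micro: 2; S1 reads c1=3 → after 1×micro: 5 ⇒ (c0=2, c1=5)
macro 2: S0 reads c1=5 → after 1×micro: 0; S1 reads c1=5 → after 1×micro: -1 ⇒ (c0=0, c1=-1)
macro 3: S0 reads c1=-1 → after 1×micro: 2; S1 reads c1=-1 → after 1×micro: -1 ⇒ (c0=2, c1=-1)
macro 4: S0 reads c1=-1 → after 1×micro: 0; S1 reads c1=-1 → after 1×micro: -1 ⇒ (c0=0, c1=-1)
macro 5: S0 reads c1=-1 → after 1×micro: 2; S1 reads c1=-1 → after 1×micro: -1 ⇒ (c0=2, c1=-1)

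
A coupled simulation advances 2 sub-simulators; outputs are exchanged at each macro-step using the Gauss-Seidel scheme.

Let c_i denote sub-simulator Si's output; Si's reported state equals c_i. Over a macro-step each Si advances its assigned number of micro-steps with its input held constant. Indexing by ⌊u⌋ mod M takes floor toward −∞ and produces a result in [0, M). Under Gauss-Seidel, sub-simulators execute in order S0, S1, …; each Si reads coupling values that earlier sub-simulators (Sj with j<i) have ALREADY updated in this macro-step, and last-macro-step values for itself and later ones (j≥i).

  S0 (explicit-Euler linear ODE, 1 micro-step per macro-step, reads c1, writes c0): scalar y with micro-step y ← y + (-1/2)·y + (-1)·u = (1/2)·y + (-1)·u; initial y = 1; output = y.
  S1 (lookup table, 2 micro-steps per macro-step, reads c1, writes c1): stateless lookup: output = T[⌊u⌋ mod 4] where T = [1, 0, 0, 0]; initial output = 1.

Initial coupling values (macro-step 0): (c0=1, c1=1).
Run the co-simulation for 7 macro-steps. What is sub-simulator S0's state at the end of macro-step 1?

S0 state at macro-step 1 = -1/2

macro 1: S0 reads c1=1 → after 1×micro: -1/2; S1 reads c1=1 → after 2×micro: 0 ⇒ (c0=-1/2, c1=0)
macro 2: S0 reads c1=0 → after 1×micro: -1/4; S1 reads c1=0 → after 2×micro: 1 ⇒ (c0=-1/4, c1=1)
macro 3: S0 reads c1=1 → after 1×micro: -9/8; S1 reads c1=1 → after 2×micro: 0 ⇒ (c0=-9/8, c1=0)
macro 4: S0 reads c1=0 → after 1×micro: -9/16; S1 reads c1=0 → after 2×micro: 1 ⇒ (c0=-9/16, c1=1)
macro 5: S0 reads c1=1 → after 1×micro: -41/32; S1 reads c1=1 → after 2×micro: 0 ⇒ (c0=-41/32, c1=0)
macro 6: S0 reads c1=0 → after 1×micro: -41/64; S1 reads c1=0 → after 2×micro: 1 ⇒ (c0=-41/64, c1=1)
macro 7: S0 reads c1=1 → after 1×micro: -169/128; S1 reads c1=1 → after 2×micro: 0 ⇒ (c0=-169/128, c1=0)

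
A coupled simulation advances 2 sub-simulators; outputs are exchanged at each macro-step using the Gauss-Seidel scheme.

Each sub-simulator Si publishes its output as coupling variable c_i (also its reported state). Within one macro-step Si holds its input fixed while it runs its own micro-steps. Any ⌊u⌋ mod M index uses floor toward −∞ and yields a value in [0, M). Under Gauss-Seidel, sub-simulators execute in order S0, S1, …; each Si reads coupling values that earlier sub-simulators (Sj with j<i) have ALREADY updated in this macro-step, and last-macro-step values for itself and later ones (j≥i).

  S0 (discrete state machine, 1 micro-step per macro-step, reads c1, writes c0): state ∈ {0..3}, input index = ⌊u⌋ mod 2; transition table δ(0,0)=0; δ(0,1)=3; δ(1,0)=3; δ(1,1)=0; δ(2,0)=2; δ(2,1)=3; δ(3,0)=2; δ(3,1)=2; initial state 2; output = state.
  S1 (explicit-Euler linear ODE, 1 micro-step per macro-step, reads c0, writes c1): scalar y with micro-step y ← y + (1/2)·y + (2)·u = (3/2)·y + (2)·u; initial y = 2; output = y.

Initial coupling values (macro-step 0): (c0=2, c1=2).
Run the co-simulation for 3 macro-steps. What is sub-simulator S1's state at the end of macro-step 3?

macro 1: S0 reads c1=2 → after 1×micro: 2; S1 reads c0=2 → after 1×micro: 7 ⇒ (c0=2, c1=7)
macro 2: S0 reads c1=7 → after 1×micro: 3; S1 reads c0=3 → after 1×micro: 33/2 ⇒ (c0=3, c1=33/2)
macro 3: S0 reads c1=33/2 → after 1×micro: 2; S1 reads c0=2 → after 1×micro: 115/4 ⇒ (c0=2, c1=115/4)

S1 state at macro-step 3 = 115/4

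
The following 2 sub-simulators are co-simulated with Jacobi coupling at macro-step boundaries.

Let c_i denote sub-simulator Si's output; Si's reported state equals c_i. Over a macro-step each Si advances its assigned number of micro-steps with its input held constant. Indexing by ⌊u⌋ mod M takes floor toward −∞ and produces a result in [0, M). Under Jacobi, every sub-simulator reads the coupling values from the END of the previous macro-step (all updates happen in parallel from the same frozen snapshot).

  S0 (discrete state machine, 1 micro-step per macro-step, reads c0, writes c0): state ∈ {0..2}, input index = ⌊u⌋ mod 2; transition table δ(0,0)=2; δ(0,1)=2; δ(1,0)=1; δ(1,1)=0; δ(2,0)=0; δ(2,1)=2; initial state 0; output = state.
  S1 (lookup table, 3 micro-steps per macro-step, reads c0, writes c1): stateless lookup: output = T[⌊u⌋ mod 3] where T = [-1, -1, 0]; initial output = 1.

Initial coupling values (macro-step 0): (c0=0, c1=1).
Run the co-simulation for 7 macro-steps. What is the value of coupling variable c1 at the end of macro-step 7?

c1 at macro-step 7 = -1

macro 1: S0 reads c0=0 → after 1×micro: 2; S1 reads c0=0 → after 3×micro: -1 ⇒ (c0=2, c1=-1)
macro 2: S0 reads c0=2 → after 1×micro: 0; S1 reads c0=2 → after 3×micro: 0 ⇒ (c0=0, c1=0)
macro 3: S0 reads c0=0 → after 1×micro: 2; S1 reads c0=0 → after 3×micro: -1 ⇒ (c0=2, c1=-1)
macro 4: S0 reads c0=2 → after 1×micro: 0; S1 reads c0=2 → after 3×micro: 0 ⇒ (c0=0, c1=0)
macro 5: S0 reads c0=0 → after 1×micro: 2; S1 reads c0=0 → after 3×micro: -1 ⇒ (c0=2, c1=-1)
macro 6: S0 reads c0=2 → after 1×micro: 0; S1 reads c0=2 → after 3×micro: 0 ⇒ (c0=0, c1=0)
macro 7: S0 reads c0=0 → after 1×micro: 2; S1 reads c0=0 → after 3×micro: -1 ⇒ (c0=2, c1=-1)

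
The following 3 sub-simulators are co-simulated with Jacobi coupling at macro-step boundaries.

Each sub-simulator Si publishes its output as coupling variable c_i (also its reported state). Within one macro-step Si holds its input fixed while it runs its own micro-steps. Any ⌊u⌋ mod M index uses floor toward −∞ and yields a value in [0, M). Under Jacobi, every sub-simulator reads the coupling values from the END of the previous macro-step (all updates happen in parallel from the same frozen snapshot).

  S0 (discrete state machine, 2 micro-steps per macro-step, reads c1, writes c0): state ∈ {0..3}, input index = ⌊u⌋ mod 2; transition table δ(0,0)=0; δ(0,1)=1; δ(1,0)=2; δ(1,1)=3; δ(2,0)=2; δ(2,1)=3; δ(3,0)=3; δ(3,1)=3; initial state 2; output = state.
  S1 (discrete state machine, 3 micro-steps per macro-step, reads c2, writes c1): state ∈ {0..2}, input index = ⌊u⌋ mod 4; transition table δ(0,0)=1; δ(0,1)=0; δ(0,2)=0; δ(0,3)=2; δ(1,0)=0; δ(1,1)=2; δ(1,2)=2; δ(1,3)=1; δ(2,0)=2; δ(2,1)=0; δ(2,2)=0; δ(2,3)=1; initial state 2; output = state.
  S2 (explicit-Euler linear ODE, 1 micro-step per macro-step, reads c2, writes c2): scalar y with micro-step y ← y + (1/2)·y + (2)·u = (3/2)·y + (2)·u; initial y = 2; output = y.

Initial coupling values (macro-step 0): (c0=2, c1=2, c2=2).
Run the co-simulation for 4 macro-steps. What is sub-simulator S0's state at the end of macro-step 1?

S0 state at macro-step 1 = 2

macro 1: S0 reads c1=2 → after 2×micro: 2; S1 reads c2=2 → after 3×micro: 0; S2 reads c2=2 → after 1×micro: 7 ⇒ (c0=2, c1=0, c2=7)
macro 2: S0 reads c1=0 → after 2×micro: 2; S1 reads c2=7 → after 3×micro: 1; S2 reads c2=7 → after 1×micro: 49/2 ⇒ (c0=2, c1=1, c2=49/2)
macro 3: S0 reads c1=1 → after 2×micro: 3; S1 reads c2=49/2 → after 3×micro: 0; S2 reads c2=49/2 → after 1×micro: 343/4 ⇒ (c0=3, c1=0, c2=343/4)
macro 4: S0 reads c1=0 → after 2×micro: 3; S1 reads c2=343/4 → after 3×micro: 0; S2 reads c2=343/4 → after 1×micro: 2401/8 ⇒ (c0=3, c1=0, c2=2401/8)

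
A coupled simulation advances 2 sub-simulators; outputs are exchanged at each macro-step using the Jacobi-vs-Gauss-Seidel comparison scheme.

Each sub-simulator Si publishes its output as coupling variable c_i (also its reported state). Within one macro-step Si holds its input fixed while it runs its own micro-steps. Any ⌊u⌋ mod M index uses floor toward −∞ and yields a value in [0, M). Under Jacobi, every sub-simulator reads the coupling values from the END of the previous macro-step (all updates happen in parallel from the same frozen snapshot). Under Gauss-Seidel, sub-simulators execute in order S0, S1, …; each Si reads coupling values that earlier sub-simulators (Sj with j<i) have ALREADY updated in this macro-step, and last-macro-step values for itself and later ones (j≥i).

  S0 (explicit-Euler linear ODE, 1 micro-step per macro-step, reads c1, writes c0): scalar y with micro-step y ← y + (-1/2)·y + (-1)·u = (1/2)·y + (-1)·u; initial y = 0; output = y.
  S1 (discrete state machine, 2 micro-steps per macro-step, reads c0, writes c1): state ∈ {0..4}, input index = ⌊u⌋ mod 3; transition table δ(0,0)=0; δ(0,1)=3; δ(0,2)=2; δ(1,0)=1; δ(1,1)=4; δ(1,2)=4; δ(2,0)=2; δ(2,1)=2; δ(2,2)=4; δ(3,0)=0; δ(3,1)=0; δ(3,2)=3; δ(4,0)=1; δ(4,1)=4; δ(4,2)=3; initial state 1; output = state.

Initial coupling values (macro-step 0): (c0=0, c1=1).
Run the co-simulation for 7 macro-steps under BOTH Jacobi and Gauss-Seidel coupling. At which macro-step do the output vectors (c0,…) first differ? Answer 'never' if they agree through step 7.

first divergence at macro-step: 1

[Jacobi] macro 1: S0 reads c1=1 → after 1×micro: -1; S1 reads c0=0 → after 2×micro: 1 ⇒ (c0=-1, c1=1)
[Jacobi] macro 2: S0 reads c1=1 → after 1×micro: -3/2; S1 reads c0=-1 → after 2×micro: 3 ⇒ (c0=-3/2, c1=3)
[Jacobi] macro 3: S0 reads c1=3 → after 1×micro: -15/4; S1 reads c0=-3/2 → after 2×micro: 3 ⇒ (c0=-15/4, c1=3)
[Jacobi] macro 4: S0 reads c1=3 → after 1×micro: -39/8; S1 reads c0=-15/4 → after 2×micro: 3 ⇒ (c0=-39/8, c1=3)
[Jacobi] macro 5: S0 reads c1=3 → after 1×micro: -87/16; S1 reads c0=-39/8 → after 2×micro: 3 ⇒ (c0=-87/16, c1=3)
[Jacobi] macro 6: S0 reads c1=3 → after 1×micro: -183/32; S1 reads c0=-87/16 → after 2×micro: 0 ⇒ (c0=-183/32, c1=0)
[Jacobi] macro 7: S0 reads c1=0 → after 1×micro: -183/64; S1 reads c0=-183/32 → after 2×micro: 0 ⇒ (c0=-183/64, c1=0)
[Gauss-Seidel] macro 1: S0 reads c1=1 → after 1×micro: -1; S1 reads c0=-1 → after 2×micro: 3 ⇒ (c0=-1, c1=3)
[Gauss-Seidel] macro 2: S0 reads c1=3 → after 1×micro: -7/2; S1 reads c0=-7/2 → after 2×micro: 3 ⇒ (c0=-7/2, c1=3)
[Gauss-Seidel] macro 3: S0 reads c1=3 → after 1×micro: -19/4; S1 reads c0=-19/4 → after 2×micro: 3 ⇒ (c0=-19/4, c1=3)
[Gauss-Seidel] macro 4: S0 reads c1=3 → after 1×micro: -43/8; S1 reads c0=-43/8 → after 2×micro: 0 ⇒ (c0=-43/8, c1=0)
[Gauss-Seidel] macro 5: S0 reads c1=0 → after 1×micro: -43/16; S1 reads c0=-43/16 → after 2×micro: 0 ⇒ (c0=-43/16, c1=0)
[Gauss-Seidel] macro 6: S0 reads c1=0 → after 1×micro: -43/32; S1 reads c0=-43/32 → after 2×micro: 0 ⇒ (c0=-43/32, c1=0)
[Gauss-Seidel] macro 7: S0 reads c1=0 → after 1×micro: -43/64; S1 reads c0=-43/64 → after 2×micro: 4 ⇒ (c0=-43/64, c1=4)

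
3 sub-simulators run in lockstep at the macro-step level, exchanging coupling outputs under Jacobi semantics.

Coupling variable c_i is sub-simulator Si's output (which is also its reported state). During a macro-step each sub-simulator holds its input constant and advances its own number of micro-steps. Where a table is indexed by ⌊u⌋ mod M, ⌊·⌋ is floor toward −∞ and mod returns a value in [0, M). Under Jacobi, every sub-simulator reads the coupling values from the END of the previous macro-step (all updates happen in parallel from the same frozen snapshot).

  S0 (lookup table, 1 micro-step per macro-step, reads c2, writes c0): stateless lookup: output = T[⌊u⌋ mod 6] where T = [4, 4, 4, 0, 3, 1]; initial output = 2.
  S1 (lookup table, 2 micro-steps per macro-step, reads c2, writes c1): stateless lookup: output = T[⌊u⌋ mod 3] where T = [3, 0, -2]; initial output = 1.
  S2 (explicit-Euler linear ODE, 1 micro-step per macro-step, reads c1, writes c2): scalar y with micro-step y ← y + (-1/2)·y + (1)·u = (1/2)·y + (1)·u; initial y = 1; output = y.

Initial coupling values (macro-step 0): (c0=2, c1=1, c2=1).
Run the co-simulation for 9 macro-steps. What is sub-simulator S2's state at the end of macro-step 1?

macro 1: S0 reads c2=1 → after 1×micro: 4; S1 reads c2=1 → after 2×micro: 0; S2 reads c1=1 → after 1×micro: 3/2 ⇒ (c0=4, c1=0, c2=3/2)
macro 2: S0 reads c2=3/2 → after 1×micro: 4; S1 reads c2=3/2 → after 2×micro: 0; S2 reads c1=0 → after 1×micro: 3/4 ⇒ (c0=4, c1=0, c2=3/4)
macro 3: S0 reads c2=3/4 → after 1×micro: 4; S1 reads c2=3/4 → after 2×micro: 3; S2 reads c1=0 → after 1×micro: 3/8 ⇒ (c0=4, c1=3, c2=3/8)
macro 4: S0 reads c2=3/8 → after 1×micro: 4; S1 reads c2=3/8 → after 2×micro: 3; S2 reads c1=3 → after 1×micro: 51/16 ⇒ (c0=4, c1=3, c2=51/16)
macro 5: S0 reads c2=51/16 → after 1×micro: 0; S1 reads c2=51/16 → after 2×micro: 3; S2 reads c1=3 → after 1×micro: 147/32 ⇒ (c0=0, c1=3, c2=147/32)
macro 6: S0 reads c2=147/32 → after 1×micro: 3; S1 reads c2=147/32 → after 2×micro: 0; S2 reads c1=3 → after 1×micro: 339/64 ⇒ (c0=3, c1=0, c2=339/64)
macro 7: S0 reads c2=339/64 → after 1×micro: 1; S1 reads c2=339/64 → after 2×micro: -2; S2 reads c1=0 → after 1×micro: 339/128 ⇒ (c0=1, c1=-2, c2=339/128)
macro 8: S0 reads c2=339/128 → after 1×micro: 4; S1 reads c2=339/128 → after 2×micro: -2; S2 reads c1=-2 → after 1×micro: -173/256 ⇒ (c0=4, c1=-2, c2=-173/256)
macro 9: S0 reads c2=-173/256 → after 1×micro: 1; S1 reads c2=-173/256 → after 2×micro: -2; S2 reads c1=-2 → after 1×micro: -1197/512 ⇒ (c0=1, c1=-2, c2=-1197/512)

S2 state at macro-step 1 = 3/2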